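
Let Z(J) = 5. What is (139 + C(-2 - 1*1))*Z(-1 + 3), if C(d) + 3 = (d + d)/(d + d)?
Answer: 685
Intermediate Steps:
C(d) = -2 (C(d) = -3 + (d + d)/(d + d) = -3 + (2*d)/((2*d)) = -3 + (2*d)*(1/(2*d)) = -3 + 1 = -2)
(139 + C(-2 - 1*1))*Z(-1 + 3) = (139 - 2)*5 = 137*5 = 685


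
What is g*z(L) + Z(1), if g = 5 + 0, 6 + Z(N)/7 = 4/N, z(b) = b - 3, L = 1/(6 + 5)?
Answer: -314/11 ≈ -28.545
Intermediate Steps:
L = 1/11 ≈ 0.090909
z(b) = -3 + b
Z(N) = -42 + 28/N (Z(N) = -42 + 7*(4/N) = -42 + 28/N)
g = 5
g*z(L) + Z(1) = 5*(-3 + 1/11) + (-42 + 28/1) = 5*(-32/11) + (-42 + 28*1) = -160/11 + (-42 + 28) = -160/11 - 14 = -314/11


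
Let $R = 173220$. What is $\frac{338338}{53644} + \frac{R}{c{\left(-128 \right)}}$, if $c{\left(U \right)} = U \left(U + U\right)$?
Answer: $\frac{1273679579}{109862912} \approx 11.593$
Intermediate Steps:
$c{\left(U \right)} = 2 U^{2}$ ($c{\left(U \right)} = U 2 U = 2 U^{2}$)
$\frac{338338}{53644} + \frac{R}{c{\left(-128 \right)}} = \frac{338338}{53644} + \frac{173220}{2 \left(-128\right)^{2}} = 338338 \cdot \frac{1}{53644} + \frac{173220}{2 \cdot 16384} = \frac{169169}{26822} + \frac{173220}{32768} = \frac{169169}{26822} + 173220 \cdot \frac{1}{32768} = \frac{169169}{26822} + \frac{43305}{8192} = \frac{1273679579}{109862912}$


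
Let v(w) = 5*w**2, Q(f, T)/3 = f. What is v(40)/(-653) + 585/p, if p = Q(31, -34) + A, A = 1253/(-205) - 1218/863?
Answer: -53394113425/9874709098 ≈ -5.4072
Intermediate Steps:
A = -1331029/176915 (A = 1253*(-1/205) - 1218*1/863 = -1253/205 - 1218/863 = -1331029/176915 ≈ -7.5236)
Q(f, T) = 3*f
p = 15122066/176915 (p = 3*31 - 1331029/176915 = 93 - 1331029/176915 = 15122066/176915 ≈ 85.476)
v(40)/(-653) + 585/p = (5*40**2)/(-653) + 585/(15122066/176915) = (5*1600)*(-1/653) + 585*(176915/15122066) = 8000*(-1/653) + 103495275/15122066 = -8000/653 + 103495275/15122066 = -53394113425/9874709098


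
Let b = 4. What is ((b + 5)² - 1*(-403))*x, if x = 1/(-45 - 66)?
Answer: -484/111 ≈ -4.3604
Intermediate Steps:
x = -1/111 (x = 1/(-111) = -1/111 ≈ -0.0090090)
((b + 5)² - 1*(-403))*x = ((4 + 5)² - 1*(-403))*(-1/111) = (9² + 403)*(-1/111) = (81 + 403)*(-1/111) = 484*(-1/111) = -484/111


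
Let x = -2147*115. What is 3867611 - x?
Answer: 4114516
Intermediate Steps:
x = -246905
3867611 - x = 3867611 - 1*(-246905) = 3867611 + 246905 = 4114516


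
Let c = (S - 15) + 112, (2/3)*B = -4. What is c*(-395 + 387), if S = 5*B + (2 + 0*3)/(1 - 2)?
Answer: -520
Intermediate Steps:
B = -6 (B = (3/2)*(-4) = -6)
S = -32 (S = 5*(-6) + (2 + 0*3)/(1 - 2) = -30 + (2 + 0)/(-1) = -30 + 2*(-1) = -30 - 2 = -32)
c = 65 (c = (-32 - 15) + 112 = -47 + 112 = 65)
c*(-395 + 387) = 65*(-395 + 387) = 65*(-8) = -520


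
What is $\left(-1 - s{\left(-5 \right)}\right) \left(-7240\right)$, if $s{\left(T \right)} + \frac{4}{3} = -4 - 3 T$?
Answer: $\frac{231680}{3} \approx 77227.0$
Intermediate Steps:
$s{\left(T \right)} = - \frac{16}{3} - 3 T$ ($s{\left(T \right)} = - \frac{4}{3} - \left(4 + 3 T\right) = - \frac{16}{3} - 3 T$)
$\left(-1 - s{\left(-5 \right)}\right) \left(-7240\right) = \left(-1 - \left(- \frac{16}{3} - -15\right)\right) \left(-7240\right) = \left(-1 - \left(- \frac{16}{3} + 15\right)\right) \left(-7240\right) = \left(-1 - \frac{29}{3}\right) \left(-7240\right) = \left(- \frac{32}{3}\right) \left(-7240\right) = \frac{231680}{3}$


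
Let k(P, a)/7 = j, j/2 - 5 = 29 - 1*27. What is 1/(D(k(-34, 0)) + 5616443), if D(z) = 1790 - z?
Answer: 1/5618135 ≈ 1.7799e-7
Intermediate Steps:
j = 14 (j = 10 + 2*(29 - 1*27) = 10 + 2*(29 - 27) = 10 + 2*2 = 10 + 4 = 14)
k(P, a) = 98 (k(P, a) = 7*14 = 98)
1/(D(k(-34, 0)) + 5616443) = 1/((1790 - 1*98) + 5616443) = 1/((1790 - 98) + 5616443) = 1/(1692 + 5616443) = 1/5618135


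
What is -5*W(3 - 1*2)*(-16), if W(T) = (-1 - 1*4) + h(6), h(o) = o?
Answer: 80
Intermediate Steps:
W(T) = 1 (W(T) = (-1 - 1*4) + 6 = (-1 - 4) + 6 = -5 + 6 = 1)
-5*W(3 - 1*2)*(-16) = -5*1*(-16) = -5*(-16) = 80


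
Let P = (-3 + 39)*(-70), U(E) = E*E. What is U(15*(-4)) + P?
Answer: 1080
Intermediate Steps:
U(E) = E²
P = -2520 (P = 36*(-70) = -2520)
U(15*(-4)) + P = (15*(-4))² - 2520 = (-60)² - 2520 = 3600 - 2520 = 1080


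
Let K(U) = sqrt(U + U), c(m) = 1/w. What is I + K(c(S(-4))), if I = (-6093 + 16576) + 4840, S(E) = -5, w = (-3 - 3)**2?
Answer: 15323 + sqrt(2)/6 ≈ 15323.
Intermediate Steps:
w = 36 (w = (-6)**2 = 36)
c(m) = 1/36
K(U) = sqrt(2)*sqrt(U) (K(U) = sqrt(2*U) = sqrt(2)*sqrt(U))
I = 15323 (I = 10483 + 4840 = 15323)
I + K(c(S(-4))) = 15323 + sqrt(2)*sqrt(1/36) = 15323 + sqrt(2)*(1/6) = 15323 + sqrt(2)/6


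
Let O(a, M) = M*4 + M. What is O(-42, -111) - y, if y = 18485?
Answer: -19040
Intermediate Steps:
O(a, M) = 5*M (O(a, M) = 4*M + M = 5*M)
O(-42, -111) - y = 5*(-111) - 1*18485 = -555 - 18485 = -19040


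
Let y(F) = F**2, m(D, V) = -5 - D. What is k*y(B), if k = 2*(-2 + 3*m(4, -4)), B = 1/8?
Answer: -29/32 ≈ -0.90625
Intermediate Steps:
B = 1/8 ≈ 0.12500
k = -58 (k = 2*(-2 + 3*(-5 - 1*4)) = 2*(-2 + 3*(-5 - 4)) = 2*(-2 + 3*(-9)) = 2*(-2 - 27) = 2*(-29) = -58)
k*y(B) = -58*(1/8)**2 = -58*1/64 = -29/32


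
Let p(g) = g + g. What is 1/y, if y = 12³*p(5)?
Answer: 1/17280 ≈ 5.7870e-5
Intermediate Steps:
p(g) = 2*g
y = 17280 (y = 12³*(2*5) = 1728*10 = 17280)
1/y = 1/17280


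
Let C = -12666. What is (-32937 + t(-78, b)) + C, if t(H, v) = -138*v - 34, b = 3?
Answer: -46051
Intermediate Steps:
t(H, v) = -34 - 138*v
(-32937 + t(-78, b)) + C = (-32937 + (-34 - 138*3)) - 12666 = (-32937 + (-34 - 414)) - 12666 = (-32937 - 448) - 12666 = -33385 - 12666 = -46051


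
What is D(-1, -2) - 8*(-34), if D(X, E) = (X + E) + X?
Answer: 268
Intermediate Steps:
D(X, E) = E + 2*X (D(X, E) = (E + X) + X = E + 2*X)
D(-1, -2) - 8*(-34) = (-2 + 2*(-1)) - 8*(-34) = (-2 - 2) + 272 = -4 + 272 = 268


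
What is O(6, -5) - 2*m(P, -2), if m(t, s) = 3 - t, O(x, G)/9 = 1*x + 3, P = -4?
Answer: 67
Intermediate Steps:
O(x, G) = 27 + 9*x (O(x, G) = 9*(1*x + 3) = 9*(x + 3) = 9*(3 + x) = 27 + 9*x)
O(6, -5) - 2*m(P, -2) = (27 + 9*6) - 2*(3 - 1*(-4)) = (27 + 54) - 2*(3 + 4) = 81 - 2*7 = 81 - 14 = 67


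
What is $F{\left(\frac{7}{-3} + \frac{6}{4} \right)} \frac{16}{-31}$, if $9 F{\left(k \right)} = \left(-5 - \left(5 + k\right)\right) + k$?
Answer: $\frac{160}{279} \approx 0.57348$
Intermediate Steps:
$F{\left(k \right)} = - \frac{10}{9}$ ($F{\left(k \right)} = \frac{\left(-5 - \left(5 + k\right)\right) + k}{9} = \frac{\left(-10 - k\right) + k}{9} = \frac{1}{9} \left(-10\right) = - \frac{10}{9}$)
$F{\left(\frac{7}{-3} + \frac{6}{4} \right)} \frac{16}{-31} = - \frac{10 \frac{16}{-31}}{9} = - \frac{10 \cdot 16 \left(- \frac{1}{31}\right)}{9} = \left(- \frac{10}{9}\right) \left(- \frac{16}{31}\right) = \frac{160}{279}$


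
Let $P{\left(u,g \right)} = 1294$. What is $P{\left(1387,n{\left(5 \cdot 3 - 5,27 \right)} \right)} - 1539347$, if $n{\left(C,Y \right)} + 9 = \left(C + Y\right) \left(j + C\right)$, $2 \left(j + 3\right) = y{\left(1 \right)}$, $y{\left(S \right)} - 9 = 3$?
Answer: $-1538053$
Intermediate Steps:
$y{\left(S \right)} = 12$ ($y{\left(S \right)} = 9 + 3 = 12$)
$j = 3$ ($j = -3 + \frac{1}{2} \cdot 12 = -3 + 6 = 3$)
$n{\left(C,Y \right)} = -9 + \left(3 + C\right) \left(C + Y\right)$ ($n{\left(C,Y \right)} = -9 + \left(C + Y\right) \left(3 + C\right) = -9 + \left(3 + C\right) \left(C + Y\right)$)
$P{\left(1387,n{\left(5 \cdot 3 - 5,27 \right)} \right)} - 1539347 = 1294 - 1539347 = -1538053$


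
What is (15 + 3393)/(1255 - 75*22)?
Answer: -3408/395 ≈ -8.6279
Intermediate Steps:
(15 + 3393)/(1255 - 75*22) = 3408/(1255 - 1650) = 3408/(-395) = 3408*(-1/395) = -3408/395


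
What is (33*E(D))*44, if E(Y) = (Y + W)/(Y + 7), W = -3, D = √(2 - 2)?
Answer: -4356/7 ≈ -622.29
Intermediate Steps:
D = 0 (D = √0 = 0)
E(Y) = (-3 + Y)/(7 + Y) (E(Y) = (Y - 3)/(Y + 7) = (-3 + Y)/(7 + Y))
(33*E(D))*44 = (33*((-3 + 0)/(7 + 0)))*44 = (33*(-3/7))*44 = -99/7*44 = -4356/7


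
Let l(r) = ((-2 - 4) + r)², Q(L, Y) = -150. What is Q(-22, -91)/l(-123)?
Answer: -50/5547 ≈ -0.0090139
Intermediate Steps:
l(r) = (-6 + r)²
Q(-22, -91)/l(-123) = -150/(-6 - 123)² = -150/((-129)²) = -150/16641 = -150*1/16641 = -50/5547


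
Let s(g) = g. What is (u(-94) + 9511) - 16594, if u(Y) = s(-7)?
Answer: -7090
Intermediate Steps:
u(Y) = -7
(u(-94) + 9511) - 16594 = (-7 + 9511) - 16594 = 9504 - 16594 = -7090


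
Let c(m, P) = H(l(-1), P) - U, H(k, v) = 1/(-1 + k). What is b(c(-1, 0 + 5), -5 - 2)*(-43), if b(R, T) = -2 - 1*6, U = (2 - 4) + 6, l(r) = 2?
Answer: 344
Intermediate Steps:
U = 4 (U = -2 + 6 = 4)
c(m, P) = -3 (c(m, P) = 1/(-1 + 2) - 1*4 = 1/1 - 4 = 1 - 4 = -3)
b(R, T) = -8 (b(R, T) = -2 - 6 = -8)
b(c(-1, 0 + 5), -5 - 2)*(-43) = -8*(-43) = 344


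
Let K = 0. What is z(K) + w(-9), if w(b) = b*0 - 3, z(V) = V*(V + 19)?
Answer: -3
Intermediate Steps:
z(V) = V*(19 + V)
w(b) = -3 (w(b) = 0 - 3 = -3)
z(K) + w(-9) = 0*(19 + 0) - 3 = 0*19 - 3 = 0 - 3 = -3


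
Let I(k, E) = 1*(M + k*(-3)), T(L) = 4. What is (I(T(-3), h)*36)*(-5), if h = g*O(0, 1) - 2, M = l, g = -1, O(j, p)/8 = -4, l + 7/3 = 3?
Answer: 2040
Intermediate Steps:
l = 2/3 (l = -7/3 + 3 = 2/3 ≈ 0.66667)
O(j, p) = -32 (O(j, p) = 8*(-4) = -32)
M = 2/3 ≈ 0.66667
h = 30 (h = -1*(-32) - 2 = 32 - 2 = 30)
I(k, E) = 2/3 - 3*k (I(k, E) = 1*(2/3 + k*(-3)) = 1*(2/3 - 3*k) = 2/3 - 3*k)
(I(T(-3), h)*36)*(-5) = ((2/3 - 3*4)*36)*(-5) = ((2/3 - 12)*36)*(-5) = -34/3*36*(-5) = -408*(-5) = 2040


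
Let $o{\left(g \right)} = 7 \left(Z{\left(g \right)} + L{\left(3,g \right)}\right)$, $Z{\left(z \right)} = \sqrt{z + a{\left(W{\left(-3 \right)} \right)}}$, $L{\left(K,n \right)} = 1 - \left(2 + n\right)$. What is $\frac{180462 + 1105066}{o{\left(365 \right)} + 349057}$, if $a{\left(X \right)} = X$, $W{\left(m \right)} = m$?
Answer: $\frac{445429024360}{120058767287} - \frac{8998696 \sqrt{362}}{120058767287} \approx 3.7087$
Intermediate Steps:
$L{\left(K,n \right)} = -1 - n$
$Z{\left(z \right)} = \sqrt{-3 + z}$ ($Z{\left(z \right)} = \sqrt{z - 3} = \sqrt{-3 + z}$)
$o{\left(g \right)} = -7 - 7 g + 7 \sqrt{-3 + g}$ ($o{\left(g \right)} = 7 \left(\sqrt{-3 + g} - \left(1 + g\right)\right) = 7 \left(-1 + \sqrt{-3 + g} - g\right) = -7 - 7 g + 7 \sqrt{-3 + g}$)
$\frac{180462 + 1105066}{o{\left(365 \right)} + 349057} = \frac{180462 + 1105066}{\left(-7 - 2555 + 7 \sqrt{-3 + 365}\right) + 349057} = \frac{1285528}{\left(-7 - 2555 + 7 \sqrt{362}\right) + 349057} = \frac{1285528}{\left(-2562 + 7 \sqrt{362}\right) + 349057} = \frac{1285528}{346495 + 7 \sqrt{362}}$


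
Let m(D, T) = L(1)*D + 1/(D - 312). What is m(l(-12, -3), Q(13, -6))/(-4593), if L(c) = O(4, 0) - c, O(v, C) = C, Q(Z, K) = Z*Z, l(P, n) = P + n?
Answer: -4904/1501911 ≈ -0.0032652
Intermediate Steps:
Q(Z, K) = Z**2
L(c) = -c (L(c) = 0 - c = -c)
m(D, T) = 1/(-312 + D) - D (m(D, T) = (-1*1)*D + 1/(D - 312) = -D + 1/(-312 + D) = 1/(-312 + D) - D)
m(l(-12, -3), Q(13, -6))/(-4593) = ((1 - (-12 - 3)**2 + 312*(-12 - 3))/(-312 + (-12 - 3)))/(-4593) = ((1 - 1*(-15)**2 + 312*(-15))/(-312 - 15))*(-1/4593) = ((1 - 1*225 - 4680)/(-327))*(-1/4593) = -(1 - 225 - 4680)/327*(-1/4593) = -1/327*(-4904)*(-1/4593) = (4904/327)*(-1/4593) = -4904/1501911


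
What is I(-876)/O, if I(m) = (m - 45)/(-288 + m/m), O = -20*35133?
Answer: -307/67221140 ≈ -4.5670e-6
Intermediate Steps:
O = -702660
I(m) = 45/287 - m/287 (I(m) = (-45 + m)/(-288 + 1) = (-45 + m)/(-287) = (-45 + m)*(-1/287) = 45/287 - m/287)
I(-876)/O = (45/287 - 1/287*(-876))/(-702660) = (45/287 + 876/287)*(-1/702660) = (921/287)*(-1/702660) = -307/67221140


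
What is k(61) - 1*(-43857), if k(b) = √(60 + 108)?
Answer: 43857 + 2*√42 ≈ 43870.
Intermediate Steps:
k(b) = 2*√42 (k(b) = √168 = 2*√42)
k(61) - 1*(-43857) = 2*√42 - 1*(-43857) = 2*√42 + 43857 = 43857 + 2*√42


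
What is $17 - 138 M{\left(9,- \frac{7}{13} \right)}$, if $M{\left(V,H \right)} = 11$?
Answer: $-1501$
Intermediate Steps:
$17 - 138 M{\left(9,- \frac{7}{13} \right)} = 17 - 1518 = -1501$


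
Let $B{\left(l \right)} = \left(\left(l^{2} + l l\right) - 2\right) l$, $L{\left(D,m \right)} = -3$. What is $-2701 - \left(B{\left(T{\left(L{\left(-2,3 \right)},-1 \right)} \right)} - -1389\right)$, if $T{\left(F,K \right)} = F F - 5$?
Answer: $-4210$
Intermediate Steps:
$T{\left(F,K \right)} = -5 + F^{2}$ ($T{\left(F,K \right)} = F^{2} - 5 = -5 + F^{2}$)
$B{\left(l \right)} = l \left(-2 + 2 l^{2}\right)$ ($B{\left(l \right)} = \left(\left(l^{2} + l^{2}\right) - 2\right) l = \left(2 l^{2} - 2\right) l = \left(-2 + 2 l^{2}\right) l = l \left(-2 + 2 l^{2}\right)$)
$-2701 - \left(B{\left(T{\left(L{\left(-2,3 \right)},-1 \right)} \right)} - -1389\right) = -2701 - \left(2 \left(-5 + \left(-3\right)^{2}\right) \left(-1 + \left(-5 + \left(-3\right)^{2}\right)^{2}\right) - -1389\right) = -2701 - \left(2 \left(-5 + 9\right) \left(-1 + \left(-5 + 9\right)^{2}\right) + 1389\right) = -2701 - \left(2 \cdot 4 \left(-1 + 4^{2}\right) + 1389\right) = -2701 - \left(2 \cdot 4 \left(-1 + 16\right) + 1389\right) = -2701 - \left(2 \cdot 4 \cdot 15 + 1389\right) = -2701 - \left(120 + 1389\right) = -2701 - 1509 = -4210$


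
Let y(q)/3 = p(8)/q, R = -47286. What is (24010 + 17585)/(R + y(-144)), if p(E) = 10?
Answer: -998280/1134869 ≈ -0.87964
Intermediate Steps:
y(q) = 30/q (y(q) = 3*(10/q) = 30/q)
(24010 + 17585)/(R + y(-144)) = (24010 + 17585)/(-47286 + 30/(-144)) = 41595/(-47286 + 30*(-1/144)) = 41595/(-47286 - 5/24) = 41595/(-1134869/24) = 41595*(-24/1134869) = -998280/1134869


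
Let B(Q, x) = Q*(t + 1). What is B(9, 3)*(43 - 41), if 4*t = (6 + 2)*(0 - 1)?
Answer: -18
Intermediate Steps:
t = -2 (t = ((6 + 2)*(0 - 1))/4 = (8*(-1))/4 = (1/4)*(-8) = -2)
B(Q, x) = -Q (B(Q, x) = Q*(-2 + 1) = Q*(-1) = -Q)
B(9, 3)*(43 - 41) = (-1*9)*(43 - 41) = -9*2 = -18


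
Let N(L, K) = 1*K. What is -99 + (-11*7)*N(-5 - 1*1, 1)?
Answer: -176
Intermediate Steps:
N(L, K) = K
-99 + (-11*7)*N(-5 - 1*1, 1) = -99 - 11*7*1 = -99 - 77*1 = -99 - 77 = -176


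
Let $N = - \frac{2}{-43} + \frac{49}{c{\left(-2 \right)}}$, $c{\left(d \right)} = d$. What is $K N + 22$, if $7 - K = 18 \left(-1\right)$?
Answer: $- \frac{50683}{86} \approx -589.34$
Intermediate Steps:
$N = - \frac{2103}{86}$ ($N = - \frac{2}{-43} + \frac{49}{-2} = \left(-2\right) \left(- \frac{1}{43}\right) + 49 \left(- \frac{1}{2}\right) = \frac{2}{43} - \frac{49}{2} = - \frac{2103}{86} \approx -24.453$)
$K = 25$ ($K = 7 - 18 \left(-1\right) = 7 - -18 = 7 + 18 = 25$)
$K N + 22 = 25 \left(- \frac{2103}{86}\right) + 22 = - \frac{52575}{86} + 22 = - \frac{50683}{86}$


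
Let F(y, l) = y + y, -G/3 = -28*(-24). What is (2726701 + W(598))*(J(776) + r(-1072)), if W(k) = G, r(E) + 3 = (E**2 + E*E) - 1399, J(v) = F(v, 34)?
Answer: 6262737516830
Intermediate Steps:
G = -2016 (G = -(-84)*(-24) = -3*672 = -2016)
F(y, l) = 2*y
J(v) = 2*v
r(E) = -1402 + 2*E**2 (r(E) = -3 + ((E**2 + E*E) - 1399) = -3 + ((E**2 + E**2) - 1399) = -3 + (2*E**2 - 1399) = -3 + (-1399 + 2*E**2) = -1402 + 2*E**2)
W(k) = -2016
(2726701 + W(598))*(J(776) + r(-1072)) = (2726701 - 2016)*(2*776 + (-1402 + 2*(-1072)**2)) = 2724685*(1552 + (-1402 + 2*1149184)) = 2724685*(1552 + (-1402 + 2298368)) = 2724685*(1552 + 2296966) = 2724685*2298518 = 6262737516830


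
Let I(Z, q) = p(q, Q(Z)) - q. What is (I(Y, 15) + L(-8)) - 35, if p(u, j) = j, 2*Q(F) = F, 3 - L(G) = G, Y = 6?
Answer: -36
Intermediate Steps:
L(G) = 3 - G
Q(F) = F/2
I(Z, q) = Z/2 - q
(I(Y, 15) + L(-8)) - 35 = (((1/2)*6 - 1*15) + (3 - 1*(-8))) - 35 = ((3 - 15) + (3 + 8)) - 35 = (-12 + 11) - 35 = -1 - 35 = -36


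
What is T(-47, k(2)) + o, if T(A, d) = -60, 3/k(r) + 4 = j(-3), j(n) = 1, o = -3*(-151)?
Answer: 393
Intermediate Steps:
o = 453
k(r) = -1 (k(r) = 3/(-4 + 1) = 3/(-3) = 3*(-⅓) = -1)
T(-47, k(2)) + o = -60 + 453 = 393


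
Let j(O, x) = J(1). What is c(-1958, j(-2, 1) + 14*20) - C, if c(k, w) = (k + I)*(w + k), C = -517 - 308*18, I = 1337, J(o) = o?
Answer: 1047478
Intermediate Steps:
j(O, x) = 1
C = -6061 (C = -517 - 5544 = -6061)
c(k, w) = (1337 + k)*(k + w) (c(k, w) = (k + 1337)*(w + k) = (1337 + k)*(k + w))
c(-1958, j(-2, 1) + 14*20) - C = ((-1958)² + 1337*(-1958) + 1337*(1 + 14*20) - 1958*(1 + 14*20)) - 1*(-6061) = (3833764 - 2617846 + 1337*(1 + 280) - 1958*(1 + 280)) + 6061 = (3833764 - 2617846 + 1337*281 - 1958*281) + 6061 = (3833764 - 2617846 + 375697 - 550198) + 6061 = 1041417 + 6061 = 1047478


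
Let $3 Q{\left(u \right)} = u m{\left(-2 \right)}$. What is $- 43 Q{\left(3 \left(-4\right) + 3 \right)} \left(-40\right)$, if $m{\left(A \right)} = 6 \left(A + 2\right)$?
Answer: $0$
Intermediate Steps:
$m{\left(A \right)} = 12 + 6 A$ ($m{\left(A \right)} = 6 \left(2 + A\right) = 12 + 6 A$)
$Q{\left(u \right)} = 0$ ($Q{\left(u \right)} = \frac{u \left(12 + 6 \left(-2\right)\right)}{3} = \frac{u \left(12 - 12\right)}{3} = \frac{u 0}{3} = \frac{1}{3} \cdot 0 = 0$)
$- 43 Q{\left(3 \left(-4\right) + 3 \right)} \left(-40\right) = \left(-43\right) 0 \left(-40\right) = 0 \left(-40\right) = 0$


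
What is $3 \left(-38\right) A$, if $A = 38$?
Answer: $-4332$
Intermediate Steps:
$3 \left(-38\right) A = 3 \left(-38\right) 38 = \left(-114\right) 38 = -4332$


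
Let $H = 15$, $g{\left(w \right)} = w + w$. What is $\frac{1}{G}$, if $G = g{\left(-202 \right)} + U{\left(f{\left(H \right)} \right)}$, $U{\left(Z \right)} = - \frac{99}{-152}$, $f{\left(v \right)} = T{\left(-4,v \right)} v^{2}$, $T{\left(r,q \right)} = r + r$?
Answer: $- \frac{152}{61309} \approx -0.0024792$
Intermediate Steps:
$g{\left(w \right)} = 2 w$
$T{\left(r,q \right)} = 2 r$
$f{\left(v \right)} = - 8 v^{2}$ ($f{\left(v \right)} = 2 \left(-4\right) v^{2} = - 8 v^{2}$)
$U{\left(Z \right)} = \frac{99}{152}$ ($U{\left(Z \right)} = \left(-99\right) \left(- \frac{1}{152}\right) = \frac{99}{152}$)
$G = - \frac{61309}{152}$ ($G = 2 \left(-202\right) + \frac{99}{152} = -404 + \frac{99}{152} = - \frac{61309}{152} \approx -403.35$)
$\frac{1}{G} = \frac{1}{- \frac{61309}{152}} = - \frac{152}{61309}$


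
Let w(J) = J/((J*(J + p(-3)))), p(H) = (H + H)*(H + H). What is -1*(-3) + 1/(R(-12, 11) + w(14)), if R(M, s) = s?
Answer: 1703/551 ≈ 3.0907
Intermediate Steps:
p(H) = 4*H**2 (p(H) = (2*H)*(2*H) = 4*H**2)
w(J) = 1/(36 + J) (w(J) = J/((J*(J + 4*(-3)**2))) = J/((J*(J + 4*9))) = J/((J*(J + 36))) = J/((J*(36 + J))) = J*(1/(J*(36 + J))) = 1/(36 + J))
-1*(-3) + 1/(R(-12, 11) + w(14)) = -1*(-3) + 1/(11 + 1/(36 + 14)) = 3 + 1/(11 + 1/50) = 3 + 1/(551/50) = 3 + 50/551 = 1703/551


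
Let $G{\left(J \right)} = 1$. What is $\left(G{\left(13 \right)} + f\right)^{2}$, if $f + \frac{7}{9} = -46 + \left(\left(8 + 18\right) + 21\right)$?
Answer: $\frac{121}{81} \approx 1.4938$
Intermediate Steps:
$f = \frac{2}{9}$ ($f = - \frac{7}{9} + \left(-46 + \left(\left(8 + 18\right) + 21\right)\right) = - \frac{7}{9} + \left(-46 + \left(26 + 21\right)\right) = - \frac{7}{9} + \left(-46 + 47\right) = - \frac{7}{9} + 1 = \frac{2}{9} \approx 0.22222$)
$\left(G{\left(13 \right)} + f\right)^{2} = \left(1 + \frac{2}{9}\right)^{2} = \left(\frac{11}{9}\right)^{2} = \frac{121}{81}$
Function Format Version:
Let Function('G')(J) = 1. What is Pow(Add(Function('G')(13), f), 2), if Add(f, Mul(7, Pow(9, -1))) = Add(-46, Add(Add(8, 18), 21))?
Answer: Rational(121, 81) ≈ 1.4938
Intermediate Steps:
f = Rational(2, 9) (f = Add(Rational(-7, 9), Add(-46, Add(Add(8, 18), 21))) = Add(Rational(-7, 9), Add(-46, Add(26, 21))) = Add(Rational(-7, 9), Add(-46, 47)) = Add(Rational(-7, 9), 1) = Rational(2, 9) ≈ 0.22222)
Pow(Add(Function('G')(13), f), 2) = Pow(Add(1, Rational(2, 9)), 2) = Pow(Rational(11, 9), 2) = Rational(121, 81)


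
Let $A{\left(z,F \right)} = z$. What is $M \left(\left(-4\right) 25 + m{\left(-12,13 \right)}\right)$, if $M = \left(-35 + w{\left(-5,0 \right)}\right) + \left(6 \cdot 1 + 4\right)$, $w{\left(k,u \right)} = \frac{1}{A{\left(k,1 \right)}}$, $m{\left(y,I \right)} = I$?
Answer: $\frac{10962}{5} \approx 2192.4$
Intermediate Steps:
$w{\left(k,u \right)} = \frac{1}{k}$
$M = - \frac{126}{5}$ ($M = \left(-35 + \frac{1}{-5}\right) + \left(6 \cdot 1 + 4\right) = \left(-35 - \frac{1}{5}\right) + \left(6 + 4\right) = - \frac{176}{5} + 10 = - \frac{126}{5} \approx -25.2$)
$M \left(\left(-4\right) 25 + m{\left(-12,13 \right)}\right) = - \frac{126 \left(\left(-4\right) 25 + 13\right)}{5} = - \frac{126 \left(-100 + 13\right)}{5} = \left(- \frac{126}{5}\right) \left(-87\right) = \frac{10962}{5}$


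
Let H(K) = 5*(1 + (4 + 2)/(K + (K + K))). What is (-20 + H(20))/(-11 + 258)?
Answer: -29/494 ≈ -0.058704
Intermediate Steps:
H(K) = 5 + 10/K (H(K) = 5*(1 + 6/(K + 2*K)) = 5*(1 + 6/((3*K))) = 5*(1 + 6*(1/(3*K))) = 5*(1 + 2/K) = 5 + 10/K)
(-20 + H(20))/(-11 + 258) = (-20 + (5 + 10/20))/(-11 + 258) = (-20 + (5 + 10*(1/20)))/247 = (-20 + (5 + ½))*(1/247) = (-20 + 11/2)*(1/247) = -29/2*1/247 = -29/494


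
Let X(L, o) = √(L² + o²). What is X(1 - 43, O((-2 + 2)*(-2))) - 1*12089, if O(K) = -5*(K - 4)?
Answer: -12089 + 2*√541 ≈ -12042.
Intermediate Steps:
O(K) = 20 - 5*K (O(K) = -5*(-4 + K) = 20 - 5*K)
X(1 - 43, O((-2 + 2)*(-2))) - 1*12089 = √((1 - 43)² + (20 - 5*(-2 + 2)*(-2))²) - 1*12089 = √((-42)² + (20 - 0*(-2))²) - 12089 = √(1764 + (20 - 5*0)²) - 12089 = √(1764 + (20 + 0)²) - 12089 = √(1764 + 20²) - 12089 = √(1764 + 400) - 12089 = √2164 - 12089 = 2*√541 - 12089 = -12089 + 2*√541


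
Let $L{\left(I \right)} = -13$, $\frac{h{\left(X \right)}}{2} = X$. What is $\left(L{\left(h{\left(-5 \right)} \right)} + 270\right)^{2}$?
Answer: $66049$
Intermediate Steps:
$h{\left(X \right)} = 2 X$
$\left(L{\left(h{\left(-5 \right)} \right)} + 270\right)^{2} = \left(-13 + 270\right)^{2} = 257^{2} = 66049$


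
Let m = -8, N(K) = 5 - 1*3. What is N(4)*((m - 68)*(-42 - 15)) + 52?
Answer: 8716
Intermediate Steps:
N(K) = 2 (N(K) = 5 - 3 = 2)
N(4)*((m - 68)*(-42 - 15)) + 52 = 2*((-8 - 68)*(-42 - 15)) + 52 = 2*(-76*(-57)) + 52 = 2*4332 + 52 = 8664 + 52 = 8716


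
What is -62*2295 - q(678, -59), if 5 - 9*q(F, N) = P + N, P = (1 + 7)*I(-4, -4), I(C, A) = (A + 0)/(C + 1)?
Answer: -3841990/27 ≈ -1.4230e+5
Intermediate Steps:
I(C, A) = A/(1 + C)
P = 32/3 (P = (1 + 7)*(-4/(1 - 4)) = 8*(-4/(-3)) = 8*(-4*(-⅓)) = 8*(4/3) = 32/3 ≈ 10.667)
q(F, N) = -17/27 - N/9 (q(F, N) = 5/9 - (32/3 + N)/9 = 5/9 + (-32/27 - N/9) = -17/27 - N/9)
-62*2295 - q(678, -59) = -62*2295 - (-17/27 - ⅑*(-59)) = -142290 - (-17/27 + 59/9) = -142290 - 1*160/27 = -142290 - 160/27 = -3841990/27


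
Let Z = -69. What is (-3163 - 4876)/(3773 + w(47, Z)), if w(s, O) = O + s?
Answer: -8039/3751 ≈ -2.1432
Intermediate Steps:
(-3163 - 4876)/(3773 + w(47, Z)) = (-3163 - 4876)/(3773 + (-69 + 47)) = -8039/(3773 - 22) = -8039/3751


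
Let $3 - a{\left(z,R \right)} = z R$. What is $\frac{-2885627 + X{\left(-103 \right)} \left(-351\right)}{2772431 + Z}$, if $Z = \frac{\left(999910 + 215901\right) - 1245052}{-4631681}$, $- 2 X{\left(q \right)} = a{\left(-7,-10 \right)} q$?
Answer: $- \frac{15511513564043}{25682032031504} \approx -0.60398$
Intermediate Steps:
$a{\left(z,R \right)} = 3 - R z$ ($a{\left(z,R \right)} = 3 - z R = 3 - R z$)
$X{\left(q \right)} = \frac{67 q}{2}$ ($X{\left(q \right)} = - \frac{\left(3 - \left(-10\right) \left(-7\right)\right) q}{2} = - \frac{\left(3 - 70\right) q}{2} = - \frac{\left(-67\right) q}{2} = \frac{67 q}{2}$)
$Z = \frac{29241}{4631681}$ ($Z = \left(1215811 - 1245052\right) \left(- \frac{1}{4631681}\right) = \left(-29241\right) \left(- \frac{1}{4631681}\right) = \frac{29241}{4631681} \approx 0.0063133$)
$\frac{-2885627 + X{\left(-103 \right)} \left(-351\right)}{2772431 + Z} = \frac{-2885627 + \frac{67}{2} \left(-103\right) \left(-351\right)}{2772431 + \frac{29241}{4631681}} = \frac{-2885627 - - \frac{2422251}{2}}{\frac{12841016015752}{4631681}} = \left(-2885627 + \frac{2422251}{2}\right) \frac{4631681}{12841016015752} = \left(- \frac{3349003}{2}\right) \frac{4631681}{12841016015752} = - \frac{15511513564043}{25682032031504}$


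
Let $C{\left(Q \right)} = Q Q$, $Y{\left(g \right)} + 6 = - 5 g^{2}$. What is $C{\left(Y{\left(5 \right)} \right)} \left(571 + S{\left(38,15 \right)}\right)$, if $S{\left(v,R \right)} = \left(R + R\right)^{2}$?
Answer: $25243831$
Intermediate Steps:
$Y{\left(g \right)} = -6 - 5 g^{2}$
$C{\left(Q \right)} = Q^{2}$
$S{\left(v,R \right)} = 4 R^{2}$ ($S{\left(v,R \right)} = \left(2 R\right)^{2} = 4 R^{2}$)
$C{\left(Y{\left(5 \right)} \right)} \left(571 + S{\left(38,15 \right)}\right) = \left(-6 - 5 \cdot 5^{2}\right)^{2} \left(571 + 4 \cdot 15^{2}\right) = \left(-6 - 125\right)^{2} \left(571 + 4 \cdot 225\right) = \left(-6 - 125\right)^{2} \left(571 + 900\right) = \left(-131\right)^{2} \cdot 1471 = 17161 \cdot 1471 = 25243831$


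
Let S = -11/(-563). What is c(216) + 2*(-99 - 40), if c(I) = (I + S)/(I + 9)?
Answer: -35094031/126675 ≈ -277.04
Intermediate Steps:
S = 11/563 (S = -11*(-1/563) = 11/563 ≈ 0.019538)
c(I) = (11/563 + I)/(9 + I) (c(I) = (I + 11/563)/(I + 9) = (11/563 + I)/(9 + I))
c(216) + 2*(-99 - 40) = (11/563 + 216)/(9 + 216) + 2*(-99 - 40) = (121619/563)/225 + 2*(-139) = (1/225)*(121619/563) - 278 = 121619/126675 - 278 = -35094031/126675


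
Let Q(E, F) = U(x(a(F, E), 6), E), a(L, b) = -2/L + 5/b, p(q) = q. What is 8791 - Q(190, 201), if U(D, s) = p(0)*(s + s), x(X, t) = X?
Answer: 8791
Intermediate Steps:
U(D, s) = 0 (U(D, s) = 0*(s + s) = 0*(2*s) = 0)
Q(E, F) = 0
8791 - Q(190, 201) = 8791 - 1*0 = 8791 + 0 = 8791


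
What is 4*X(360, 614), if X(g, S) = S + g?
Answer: 3896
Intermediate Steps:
4*X(360, 614) = 4*(614 + 360) = 4*974 = 3896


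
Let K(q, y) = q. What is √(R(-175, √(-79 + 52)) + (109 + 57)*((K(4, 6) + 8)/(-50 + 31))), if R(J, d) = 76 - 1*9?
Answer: I*√13661/19 ≈ 6.1516*I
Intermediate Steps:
R(J, d) = 67 (R(J, d) = 76 - 9 = 67)
√(R(-175, √(-79 + 52)) + (109 + 57)*((K(4, 6) + 8)/(-50 + 31))) = √(67 + (109 + 57)*((4 + 8)/(-50 + 31))) = √(67 + 166*(12/(-19))) = √(67 + 166*(12*(-1/19))) = √(67 + 166*(-12/19)) = √(67 - 1992/19) = √(-719/19) = I*√13661/19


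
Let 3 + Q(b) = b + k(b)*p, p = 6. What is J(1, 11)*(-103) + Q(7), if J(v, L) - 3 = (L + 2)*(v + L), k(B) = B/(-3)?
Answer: -16387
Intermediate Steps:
k(B) = -B/3 (k(B) = B*(-1/3) = -B/3)
J(v, L) = 3 + (2 + L)*(L + v) (J(v, L) = 3 + (L + 2)*(v + L) = 3 + (2 + L)*(L + v))
Q(b) = -3 - b (Q(b) = -3 + (b - b/3*6) = -3 + (b - 2*b) = -3 - b)
J(1, 11)*(-103) + Q(7) = (3 + 11**2 + 2*11 + 2*1 + 11*1)*(-103) + (-3 - 1*7) = (3 + 121 + 22 + 2 + 11)*(-103) + (-3 - 7) = 159*(-103) - 10 = -16377 - 10 = -16387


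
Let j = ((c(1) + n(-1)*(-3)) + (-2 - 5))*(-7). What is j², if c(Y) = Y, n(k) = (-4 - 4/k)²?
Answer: 1764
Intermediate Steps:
j = 42 (j = ((1 + (16*(1 - 1)²/(-1)²)*(-3)) + (-2 - 5))*(-7) = ((1 + (16*1*0²)*(-3)) - 7)*(-7) = ((1 + (16*1*0)*(-3)) - 7)*(-7) = ((1 + 0*(-3)) - 7)*(-7) = ((1 + 0) - 7)*(-7) = (1 - 7)*(-7) = -6*(-7) = 42)
j² = 42² = 1764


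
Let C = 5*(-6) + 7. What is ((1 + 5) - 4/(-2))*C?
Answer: -184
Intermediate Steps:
C = -23 (C = -30 + 7 = -23)
((1 + 5) - 4/(-2))*C = ((1 + 5) - 4/(-2))*(-23) = (6 - 4*(-1/2))*(-23) = (6 + 2)*(-23) = 8*(-23) = -184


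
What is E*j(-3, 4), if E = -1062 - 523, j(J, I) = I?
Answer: -6340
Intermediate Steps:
E = -1585
E*j(-3, 4) = -1585*4 = -6340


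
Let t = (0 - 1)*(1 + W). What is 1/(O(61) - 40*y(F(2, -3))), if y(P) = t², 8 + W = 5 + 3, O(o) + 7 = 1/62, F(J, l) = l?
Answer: -62/2913 ≈ -0.021284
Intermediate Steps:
O(o) = -433/62 (O(o) = -7 + 1/62 = -433/62)
W = 0 (W = -8 + (5 + 3) = -8 + 8 = 0)
t = -1 (t = (0 - 1)*(1 + 0) = -1*1 = -1)
y(P) = 1 (y(P) = (-1)² = 1)
1/(O(61) - 40*y(F(2, -3))) = 1/(-433/62 - 40*1) = 1/(-433/62 - 40) = 1/(-2913/62) = -62/2913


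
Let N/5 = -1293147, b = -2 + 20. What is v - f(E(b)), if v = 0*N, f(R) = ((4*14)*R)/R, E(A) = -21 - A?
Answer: -56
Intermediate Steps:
b = 18
N = -6465735 (N = 5*(-1293147) = -6465735)
f(R) = 56 (f(R) = (56*R)/R = 56)
v = 0 (v = 0*(-6465735) = 0)
v - f(E(b)) = 0 - 1*56 = 0 - 56 = -56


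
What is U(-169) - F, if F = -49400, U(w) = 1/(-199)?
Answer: 9830599/199 ≈ 49400.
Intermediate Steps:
U(w) = -1/199
U(-169) - F = -1/199 - 1*(-49400) = -1/199 + 49400 = 9830599/199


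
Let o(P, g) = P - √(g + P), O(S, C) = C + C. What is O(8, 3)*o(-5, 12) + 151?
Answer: 121 - 6*√7 ≈ 105.13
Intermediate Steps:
O(S, C) = 2*C
o(P, g) = P - √(P + g)
O(8, 3)*o(-5, 12) + 151 = (2*3)*(-5 - √(-5 + 12)) + 151 = 6*(-5 - √7) + 151 = (-30 - 6*√7) + 151 = 121 - 6*√7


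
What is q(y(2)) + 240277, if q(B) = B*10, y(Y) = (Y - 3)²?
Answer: 240287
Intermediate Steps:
y(Y) = (-3 + Y)²
q(B) = 10*B
q(y(2)) + 240277 = 10*(-3 + 2)² + 240277 = 10*(-1)² + 240277 = 10*1 + 240277 = 10 + 240277 = 240287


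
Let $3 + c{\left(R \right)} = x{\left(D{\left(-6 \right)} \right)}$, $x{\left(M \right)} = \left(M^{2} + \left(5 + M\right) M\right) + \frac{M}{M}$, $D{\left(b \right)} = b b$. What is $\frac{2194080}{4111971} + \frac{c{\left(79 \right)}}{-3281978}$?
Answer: $\frac{1198255355095}{2249233059773} \approx 0.53274$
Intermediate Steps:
$D{\left(b \right)} = b^{2}$
$x{\left(M \right)} = 1 + M^{2} + M \left(5 + M\right)$ ($x{\left(M \right)} = \left(M^{2} + M \left(5 + M\right)\right) + 1 = 1 + M^{2} + M \left(5 + M\right)$)
$c{\left(R \right)} = 2770$ ($c{\left(R \right)} = -3 + \left(1 + 2 \left(\left(-6\right)^{2}\right)^{2} + 5 \left(-6\right)^{2}\right) = -3 + \left(1 + 2 \cdot 36^{2} + 5 \cdot 36\right) = -3 + \left(1 + 2 \cdot 1296 + 180\right) = -3 + \left(1 + 2592 + 180\right) = -3 + 2773 = 2770$)
$\frac{2194080}{4111971} + \frac{c{\left(79 \right)}}{-3281978} = \frac{2194080}{4111971} + \frac{2770}{-3281978} = 2194080 \cdot \frac{1}{4111971} + 2770 \left(- \frac{1}{3281978}\right) = \frac{731360}{1370657} - \frac{1385}{1640989} = \frac{1198255355095}{2249233059773}$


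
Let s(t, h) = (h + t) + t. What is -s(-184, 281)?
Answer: 87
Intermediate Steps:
s(t, h) = h + 2*t
-s(-184, 281) = -(281 + 2*(-184)) = -(281 - 368) = -1*(-87) = 87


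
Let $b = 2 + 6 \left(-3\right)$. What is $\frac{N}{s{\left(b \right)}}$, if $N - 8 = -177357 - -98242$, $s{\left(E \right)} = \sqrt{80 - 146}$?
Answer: $\frac{26369 i \sqrt{66}}{22} \approx 9737.4 i$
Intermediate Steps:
$b = -16$ ($b = 2 - 18 = -16$)
$s{\left(E \right)} = i \sqrt{66}$ ($s{\left(E \right)} = \sqrt{-66} = i \sqrt{66}$)
$N = -79107$ ($N = 8 - 79115 = -79107$)
$\frac{N}{s{\left(b \right)}} = - \frac{79107}{i \sqrt{66}} = - 79107 \left(- \frac{i \sqrt{66}}{66}\right) = \frac{26369 i \sqrt{66}}{22}$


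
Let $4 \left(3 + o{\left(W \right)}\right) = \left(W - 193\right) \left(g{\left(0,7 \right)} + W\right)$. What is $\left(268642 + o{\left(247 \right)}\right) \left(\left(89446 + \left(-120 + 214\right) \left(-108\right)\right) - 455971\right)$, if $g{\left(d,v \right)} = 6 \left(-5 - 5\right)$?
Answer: $- \frac{204282107379}{2} \approx -1.0214 \cdot 10^{11}$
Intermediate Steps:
$g{\left(d,v \right)} = -60$ ($g{\left(d,v \right)} = 6 \left(-10\right) = -60$)
$o{\left(W \right)} = -3 + \frac{\left(-193 + W\right) \left(-60 + W\right)}{4}$ ($o{\left(W \right)} = -3 + \frac{\left(W - 193\right) \left(-60 + W\right)}{4} = -3 + \frac{\left(-193 + W\right) \left(-60 + W\right)}{4}$)
$\left(268642 + o{\left(247 \right)}\right) \left(\left(89446 + \left(-120 + 214\right) \left(-108\right)\right) - 455971\right) = \left(268642 + \left(2892 - \frac{62491}{4} + \frac{247^{2}}{4}\right)\right) \left(\left(89446 + \left(-120 + 214\right) \left(-108\right)\right) - 455971\right) = \left(268642 + \left(2892 - \frac{62491}{4} + \frac{1}{4} \cdot 61009\right)\right) \left(\left(89446 + 94 \left(-108\right)\right) - 455971\right) = \left(268642 + \left(2892 - \frac{62491}{4} + \frac{61009}{4}\right)\right) \left(\left(89446 - 10152\right) - 455971\right) = \left(268642 + \frac{5043}{2}\right) \left(79294 - 455971\right) = \frac{542327}{2} \left(-376677\right) = - \frac{204282107379}{2}$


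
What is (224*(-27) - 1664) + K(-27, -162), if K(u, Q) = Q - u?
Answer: -7847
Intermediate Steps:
(224*(-27) - 1664) + K(-27, -162) = (224*(-27) - 1664) + (-162 - 1*(-27)) = (-6048 - 1664) + (-162 + 27) = -7712 - 135 = -7847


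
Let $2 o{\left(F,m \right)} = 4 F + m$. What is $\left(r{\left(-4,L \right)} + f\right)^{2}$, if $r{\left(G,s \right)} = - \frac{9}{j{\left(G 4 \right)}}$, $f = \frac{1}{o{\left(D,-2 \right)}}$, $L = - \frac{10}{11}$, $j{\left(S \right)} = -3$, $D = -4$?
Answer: $\frac{676}{81} \approx 8.3457$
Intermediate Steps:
$L = - \frac{10}{11}$ ($L = \left(-10\right) \frac{1}{11} = - \frac{10}{11} \approx -0.90909$)
$o{\left(F,m \right)} = \frac{m}{2} + 2 F$ ($o{\left(F,m \right)} = \frac{4 F + m}{2} = \frac{m + 4 F}{2} = \frac{m}{2} + 2 F$)
$f = - \frac{1}{9}$ ($f = \frac{1}{\frac{1}{2} \left(-2\right) + 2 \left(-4\right)} = \frac{1}{-1 - 8} = \frac{1}{-9} = - \frac{1}{9} \approx -0.11111$)
$r{\left(G,s \right)} = 3$ ($r{\left(G,s \right)} = - \frac{9}{-3} = \left(-9\right) \left(- \frac{1}{3}\right) = 3$)
$\left(r{\left(-4,L \right)} + f\right)^{2} = \left(3 - \frac{1}{9}\right)^{2} = \left(\frac{26}{9}\right)^{2} = \frac{676}{81}$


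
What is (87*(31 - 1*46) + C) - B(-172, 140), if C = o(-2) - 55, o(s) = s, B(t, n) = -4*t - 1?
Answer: -2049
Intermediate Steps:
B(t, n) = -1 - 4*t
C = -57 (C = -2 - 55 = -57)
(87*(31 - 1*46) + C) - B(-172, 140) = (87*(31 - 1*46) - 57) - (-1 - 4*(-172)) = (87*(31 - 46) - 57) - (-1 + 688) = (87*(-15) - 57) - 1*687 = (-1305 - 57) - 687 = -1362 - 687 = -2049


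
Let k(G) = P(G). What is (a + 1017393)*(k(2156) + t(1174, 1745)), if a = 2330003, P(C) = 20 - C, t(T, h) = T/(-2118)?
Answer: -7573855010956/1059 ≈ -7.1519e+9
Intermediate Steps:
t(T, h) = -T/2118 (t(T, h) = T*(-1/2118) = -T/2118)
k(G) = 20 - G
(a + 1017393)*(k(2156) + t(1174, 1745)) = (2330003 + 1017393)*((20 - 1*2156) - 1/2118*1174) = 3347396*((20 - 2156) - 587/1059) = 3347396*(-2136 - 587/1059) = 3347396*(-2262611/1059) = -7573855010956/1059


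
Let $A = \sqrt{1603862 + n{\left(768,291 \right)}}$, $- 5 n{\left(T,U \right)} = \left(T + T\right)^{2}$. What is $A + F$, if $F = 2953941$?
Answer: $2953941 + \frac{\sqrt{28300070}}{5} \approx 2.955 \cdot 10^{6}$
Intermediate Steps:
$n{\left(T,U \right)} = - \frac{4 T^{2}}{5}$ ($n{\left(T,U \right)} = - \frac{\left(T + T\right)^{2}}{5} = - \frac{\left(2 T\right)^{2}}{5} = - \frac{4 T^{2}}{5}$)
$A = \frac{\sqrt{28300070}}{5}$ ($A = \sqrt{1603862 - \frac{4 \cdot 768^{2}}{5}} = \sqrt{1603862 - \frac{2359296}{5}} = \sqrt{\frac{5660014}{5}} = \frac{\sqrt{28300070}}{5} \approx 1064.0$)
$A + F = \frac{\sqrt{28300070}}{5} + 2953941 = 2953941 + \frac{\sqrt{28300070}}{5}$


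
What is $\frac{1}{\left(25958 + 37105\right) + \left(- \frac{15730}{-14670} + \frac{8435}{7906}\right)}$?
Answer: $\frac{11598102}{731435916709} \approx 1.5857 \cdot 10^{-5}$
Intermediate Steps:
$\frac{1}{\left(25958 + 37105\right) + \left(- \frac{15730}{-14670} + \frac{8435}{7906}\right)} = \frac{1}{63063 + \left(\left(-15730\right) \left(- \frac{1}{14670}\right) + 8435 \cdot \frac{1}{7906}\right)} = \frac{1}{63063 + \left(\frac{1573}{1467} + \frac{8435}{7906}\right)} = \frac{1}{63063 + \frac{24810283}{11598102}} = \frac{1}{\frac{731435916709}{11598102}} = \frac{11598102}{731435916709}$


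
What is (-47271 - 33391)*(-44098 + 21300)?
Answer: 1838932276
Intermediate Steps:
(-47271 - 33391)*(-44098 + 21300) = -80662*(-22798) = 1838932276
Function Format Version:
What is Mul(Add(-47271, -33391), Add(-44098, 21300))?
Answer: 1838932276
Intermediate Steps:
Mul(Add(-47271, -33391), Add(-44098, 21300)) = Mul(-80662, -22798) = 1838932276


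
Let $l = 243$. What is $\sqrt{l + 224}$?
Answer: $\sqrt{467} \approx 21.61$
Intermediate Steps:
$\sqrt{l + 224} = \sqrt{243 + 224} = \sqrt{467}$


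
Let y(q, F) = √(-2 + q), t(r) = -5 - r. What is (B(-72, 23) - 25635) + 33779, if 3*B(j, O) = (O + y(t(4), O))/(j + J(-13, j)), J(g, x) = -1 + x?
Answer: 3542617/435 - I*√11/435 ≈ 8143.9 - 0.0076244*I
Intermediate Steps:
B(j, O) = (O + I*√11)/(3*(-1 + 2*j)) (B(j, O) = ((O + √(-2 + (-5 - 1*4)))/(j + (-1 + j)))/3 = ((O + √(-2 + (-5 - 4)))/(-1 + 2*j))/3 = ((O + √(-2 - 9))/(-1 + 2*j))/3 = ((O + √(-11))/(-1 + 2*j))/3 = ((O + I*√11)/(-1 + 2*j))/3 = (O + I*√11)/(3*(-1 + 2*j)))
(B(-72, 23) - 25635) + 33779 = ((23 + I*√11)/(3*(-1 + 2*(-72))) - 25635) + 33779 = ((23 + I*√11)/(3*(-1 - 144)) - 25635) + 33779 = ((⅓)*(23 + I*√11)/(-145) - 25635) + 33779 = ((⅓)*(-1/145)*(23 + I*√11) - 25635) + 33779 = ((-23/435 - I*√11/435) - 25635) + 33779 = (-11151248/435 - I*√11/435) + 33779 = 3542617/435 - I*√11/435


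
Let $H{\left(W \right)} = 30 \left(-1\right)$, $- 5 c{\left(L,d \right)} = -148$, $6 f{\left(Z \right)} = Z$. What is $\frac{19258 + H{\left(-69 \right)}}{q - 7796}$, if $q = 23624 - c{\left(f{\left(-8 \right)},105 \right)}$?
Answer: $\frac{24035}{19748} \approx 1.2171$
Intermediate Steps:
$f{\left(Z \right)} = \frac{Z}{6}$
$c{\left(L,d \right)} = \frac{148}{5}$ ($c{\left(L,d \right)} = \left(- \frac{1}{5}\right) \left(-148\right) = \frac{148}{5}$)
$H{\left(W \right)} = -30$
$q = \frac{117972}{5}$ ($q = 23624 - \frac{148}{5} = \frac{117972}{5} \approx 23594.0$)
$\frac{19258 + H{\left(-69 \right)}}{q - 7796} = \frac{19258 - 30}{\frac{117972}{5} - 7796} = \frac{19228}{\frac{78992}{5}} = 19228 \cdot \frac{5}{78992} = \frac{24035}{19748}$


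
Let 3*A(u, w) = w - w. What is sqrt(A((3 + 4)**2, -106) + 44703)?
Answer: 3*sqrt(4967) ≈ 211.43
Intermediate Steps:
A(u, w) = 0 (A(u, w) = (w - w)/3 = (1/3)*0 = 0)
sqrt(A((3 + 4)**2, -106) + 44703) = sqrt(0 + 44703) = sqrt(44703) = 3*sqrt(4967)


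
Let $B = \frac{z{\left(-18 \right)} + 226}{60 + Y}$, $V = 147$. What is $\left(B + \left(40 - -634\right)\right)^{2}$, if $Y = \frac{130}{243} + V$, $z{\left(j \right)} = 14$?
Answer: $\frac{1159321734806596}{2543285761} \approx 4.5584 \cdot 10^{5}$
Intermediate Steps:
$Y = \frac{35851}{243}$ ($Y = \frac{130}{243} + 147 = \frac{35851}{243} \approx 147.53$)
$B = \frac{58320}{50431}$ ($B = \frac{14 + 226}{60 + \frac{35851}{243}} = \frac{240}{\frac{50431}{243}} = 240 \cdot \frac{243}{50431} = \frac{58320}{50431} \approx 1.1564$)
$\left(B + \left(40 - -634\right)\right)^{2} = \left(\frac{58320}{50431} + \left(40 - -634\right)\right)^{2} = \left(\frac{58320}{50431} + \left(40 + 634\right)\right)^{2} = \left(\frac{58320}{50431} + 674\right)^{2} = \left(\frac{34048814}{50431}\right)^{2} = \frac{1159321734806596}{2543285761}$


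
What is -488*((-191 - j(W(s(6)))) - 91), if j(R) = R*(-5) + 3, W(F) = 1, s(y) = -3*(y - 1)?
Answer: 136640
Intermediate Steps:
s(y) = 3 - 3*y (s(y) = -3*(-1 + y) = 3 - 3*y)
j(R) = 3 - 5*R (j(R) = -5*R + 3 = 3 - 5*R)
-488*((-191 - j(W(s(6)))) - 91) = -488*((-191 - (3 - 5*1)) - 91) = -488*((-191 - (3 - 5)) - 91) = -488*((-191 - 1*(-2)) - 91) = -488*((-191 + 2) - 91) = -488*(-189 - 91) = -488*(-280) = 136640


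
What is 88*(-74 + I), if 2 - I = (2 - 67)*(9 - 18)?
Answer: -57816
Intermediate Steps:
I = -583 (I = 2 - (2 - 67)*(9 - 18) = 2 - (-65)*(-9) = 2 - 1*585 = 2 - 585 = -583)
88*(-74 + I) = 88*(-74 - 583) = 88*(-657) = -57816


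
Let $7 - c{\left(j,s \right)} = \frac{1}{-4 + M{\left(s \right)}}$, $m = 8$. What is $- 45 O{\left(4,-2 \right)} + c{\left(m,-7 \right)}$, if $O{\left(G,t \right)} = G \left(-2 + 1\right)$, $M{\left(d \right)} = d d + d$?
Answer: $\frac{7105}{38} \approx 186.97$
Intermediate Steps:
$M{\left(d \right)} = d + d^{2}$ ($M{\left(d \right)} = d^{2} + d = d + d^{2}$)
$c{\left(j,s \right)} = 7 - \frac{1}{-4 + s \left(1 + s\right)}$
$O{\left(G,t \right)} = - G$ ($O{\left(G,t \right)} = G \left(-1\right) = - G$)
$- 45 O{\left(4,-2 \right)} + c{\left(m,-7 \right)} = - 45 \left(\left(-1\right) 4\right) + \frac{-29 + 7 \left(-7\right) \left(1 - 7\right)}{-4 - 7 \left(1 - 7\right)} = \left(-45\right) \left(-4\right) + \frac{-29 + 7 \left(-7\right) \left(-6\right)}{-4 - -42} = 180 + \frac{-29 + 294}{-4 + 42} = 180 + \frac{1}{38} \cdot 265 = 180 + \frac{265}{38} = \frac{7105}{38}$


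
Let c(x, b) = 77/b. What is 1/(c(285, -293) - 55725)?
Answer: -293/16327502 ≈ -1.7945e-5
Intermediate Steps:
1/(c(285, -293) - 55725) = 1/(77/(-293) - 55725) = 1/(77*(-1/293) - 55725) = 1/(-77/293 - 55725) = 1/(-16327502/293) = -293/16327502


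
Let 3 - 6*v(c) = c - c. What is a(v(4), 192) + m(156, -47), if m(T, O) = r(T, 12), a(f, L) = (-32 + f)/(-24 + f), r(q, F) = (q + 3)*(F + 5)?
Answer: 127104/47 ≈ 2704.3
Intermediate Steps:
v(c) = ½ (v(c) = ½ - (c - c)/6 = ½ - ⅙*0 = ½ + 0 = ½)
r(q, F) = (3 + q)*(5 + F)
a(f, L) = (-32 + f)/(-24 + f)
m(T, O) = 51 + 17*T (m(T, O) = 15 + 3*12 + 5*T + 12*T = 15 + 36 + 5*T + 12*T = 51 + 17*T)
a(v(4), 192) + m(156, -47) = (-32 + ½)/(-24 + ½) + (51 + 17*156) = -63/2/(-47/2) + (51 + 2652) = -2/47*(-63/2) + 2703 = 63/47 + 2703 = 127104/47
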